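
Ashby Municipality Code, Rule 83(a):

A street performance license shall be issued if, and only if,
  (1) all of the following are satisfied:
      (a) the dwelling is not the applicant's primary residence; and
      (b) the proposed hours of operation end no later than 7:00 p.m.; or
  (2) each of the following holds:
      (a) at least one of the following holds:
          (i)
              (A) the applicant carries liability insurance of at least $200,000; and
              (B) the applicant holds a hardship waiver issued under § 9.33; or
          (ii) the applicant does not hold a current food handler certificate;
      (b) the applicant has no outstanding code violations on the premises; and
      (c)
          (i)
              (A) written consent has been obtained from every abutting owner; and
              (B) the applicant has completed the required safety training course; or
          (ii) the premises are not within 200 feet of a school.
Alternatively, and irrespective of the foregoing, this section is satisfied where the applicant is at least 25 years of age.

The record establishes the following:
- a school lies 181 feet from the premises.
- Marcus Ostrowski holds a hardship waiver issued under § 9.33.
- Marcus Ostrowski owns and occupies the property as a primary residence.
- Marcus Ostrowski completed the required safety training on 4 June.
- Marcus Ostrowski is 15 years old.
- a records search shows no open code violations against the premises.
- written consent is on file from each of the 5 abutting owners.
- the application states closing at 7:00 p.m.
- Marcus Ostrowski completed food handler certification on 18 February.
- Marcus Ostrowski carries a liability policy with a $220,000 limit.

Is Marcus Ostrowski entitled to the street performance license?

(a) not (primary residence) — not satisfied.
(b) closes by 7 p.m. — holds.
(1): F AND T → false.
(A) insurance ≥ $200,000 — satisfied.
(B) hardship waiver — satisfied.
So (i) is satisfied (T AND T).
(ii) not (food handler cert.) — fails.
(a) = T OR F = true.
(b) no code violations — holds.
(A) all abutters consent — satisfied.
(B) safety training — satisfied.
So (i) is satisfied (T AND T).
(ii) ≥200 ft from school — not met.
(c) = T OR F = true.
So (2) is satisfied (T AND T AND T).
Overall: F OR T → true.
Exception (age ≥ 25) — not satisfied.
Result: main true OR exception false → true.

Yes — granted.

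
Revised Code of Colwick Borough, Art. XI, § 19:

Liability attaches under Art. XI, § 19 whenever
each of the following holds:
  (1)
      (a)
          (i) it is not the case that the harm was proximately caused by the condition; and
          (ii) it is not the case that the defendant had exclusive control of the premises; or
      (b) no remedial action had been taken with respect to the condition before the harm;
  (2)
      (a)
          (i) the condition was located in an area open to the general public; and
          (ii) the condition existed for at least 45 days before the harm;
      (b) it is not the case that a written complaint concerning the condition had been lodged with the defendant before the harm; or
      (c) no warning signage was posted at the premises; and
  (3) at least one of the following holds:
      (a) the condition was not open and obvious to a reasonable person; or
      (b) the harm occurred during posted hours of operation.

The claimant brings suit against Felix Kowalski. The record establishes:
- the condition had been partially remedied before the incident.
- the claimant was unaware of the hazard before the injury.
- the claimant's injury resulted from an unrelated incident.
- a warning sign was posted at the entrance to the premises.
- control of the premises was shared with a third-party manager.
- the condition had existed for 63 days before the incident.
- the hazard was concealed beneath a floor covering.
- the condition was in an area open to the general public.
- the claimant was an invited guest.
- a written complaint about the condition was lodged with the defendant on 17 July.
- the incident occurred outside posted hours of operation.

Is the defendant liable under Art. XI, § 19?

(i) not (proximate cause) — met.
(ii) not (exclusive control) — met.
(a): T AND T → true.
(b) no remedial action — fails.
(1): T OR F → true.
(i) public area — satisfied.
(ii) condition ≥45 days old — met.
(a): T AND T → true.
(b) not (complaint lodged) — fails.
(c) no signage posted — fails.
(2): T OR F OR F → true.
(a) not open/obvious — satisfied.
(b) during posted hours — not met.
So (3) is satisfied (T OR F).
So Overall is satisfied (T AND T AND T).

Yes — liable.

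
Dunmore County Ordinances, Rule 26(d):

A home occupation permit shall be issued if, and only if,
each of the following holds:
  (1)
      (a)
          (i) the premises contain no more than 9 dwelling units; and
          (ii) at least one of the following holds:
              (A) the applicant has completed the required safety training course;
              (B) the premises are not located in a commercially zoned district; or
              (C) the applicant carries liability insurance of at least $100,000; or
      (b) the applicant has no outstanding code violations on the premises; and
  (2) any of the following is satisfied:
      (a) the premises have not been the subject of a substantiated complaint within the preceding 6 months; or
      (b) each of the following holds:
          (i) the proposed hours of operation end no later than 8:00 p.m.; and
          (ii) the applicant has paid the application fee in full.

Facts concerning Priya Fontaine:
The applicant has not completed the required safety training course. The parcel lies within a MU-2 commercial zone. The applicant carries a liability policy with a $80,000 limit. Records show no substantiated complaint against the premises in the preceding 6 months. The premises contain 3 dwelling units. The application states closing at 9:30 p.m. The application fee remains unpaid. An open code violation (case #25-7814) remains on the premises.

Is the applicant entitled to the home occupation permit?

No — denied.

(i) ≤ 9 units — met.
(A) safety training — not met.
(B) not (commercially zoned) — not met.
(C) insurance ≥ $100,000 — fails.
(ii): F OR F OR F → false.
(a): T AND F → false.
(b) no code violations — not met.
(1) = F OR F = false.
(a) no complaint in 6 mo. — met.
(i) closes by 8 p.m. — not met.
(ii) fee paid — not satisfied.
(b) = F AND F = false.
So (2) is satisfied (T OR F).
So Overall is not satisfied (F AND T).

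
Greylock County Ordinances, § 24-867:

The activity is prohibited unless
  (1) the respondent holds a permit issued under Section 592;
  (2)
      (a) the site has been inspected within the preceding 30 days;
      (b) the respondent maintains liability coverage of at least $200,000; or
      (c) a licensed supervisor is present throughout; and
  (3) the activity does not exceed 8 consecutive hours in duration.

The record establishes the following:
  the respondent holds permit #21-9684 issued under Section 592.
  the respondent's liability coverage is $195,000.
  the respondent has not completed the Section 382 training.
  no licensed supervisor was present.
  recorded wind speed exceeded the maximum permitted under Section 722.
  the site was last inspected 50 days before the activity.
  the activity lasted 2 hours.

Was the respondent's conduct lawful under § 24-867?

No — unlawful.

(1) holds permit — met.
(a) site inspected — not met.
(b) coverage ≥ $200,000 — fails.
(c) supervisor present — not met.
(2) = F OR F OR F = false.
(3) ≤ 8 hrs duration — met.
Overall: T AND F AND T → false.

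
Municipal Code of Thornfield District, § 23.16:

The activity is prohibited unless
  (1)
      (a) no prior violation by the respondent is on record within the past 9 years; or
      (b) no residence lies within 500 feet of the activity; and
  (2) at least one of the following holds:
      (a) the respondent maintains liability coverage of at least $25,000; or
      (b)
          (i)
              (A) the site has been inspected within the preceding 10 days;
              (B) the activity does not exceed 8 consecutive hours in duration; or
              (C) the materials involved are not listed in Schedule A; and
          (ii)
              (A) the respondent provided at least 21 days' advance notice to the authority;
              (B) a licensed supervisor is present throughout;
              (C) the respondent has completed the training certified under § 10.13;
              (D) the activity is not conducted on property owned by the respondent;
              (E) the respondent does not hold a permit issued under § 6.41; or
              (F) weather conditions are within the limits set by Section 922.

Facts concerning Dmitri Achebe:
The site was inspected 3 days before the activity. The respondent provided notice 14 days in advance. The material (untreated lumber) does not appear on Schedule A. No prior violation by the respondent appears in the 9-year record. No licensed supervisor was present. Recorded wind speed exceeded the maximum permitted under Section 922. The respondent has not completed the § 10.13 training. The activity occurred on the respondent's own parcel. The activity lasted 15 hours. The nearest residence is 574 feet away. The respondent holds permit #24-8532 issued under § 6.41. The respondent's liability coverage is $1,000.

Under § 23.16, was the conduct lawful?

No — unlawful.

(a) no prior violation — met.
(b) no residence in 500 ft — holds.
(1) = T OR T = true.
(a) coverage ≥ $25,000 — not met.
(A) site inspected — holds.
(B) ≤ 8 hrs duration — fails.
(C) not (Schedule A material) — holds.
(i) = T OR F OR T = true.
(A) ≥21 days' notice — fails.
(B) supervisor present — fails.
(C) training certified — not satisfied.
(D) not (own property) — not satisfied.
(E) not (holds permit) — not met.
(F) weather ok — fails.
(ii): F OR F OR F OR F OR F OR F → false.
(b): T AND F → false.
(2) = F OR F = false.
Overall: T AND F → false.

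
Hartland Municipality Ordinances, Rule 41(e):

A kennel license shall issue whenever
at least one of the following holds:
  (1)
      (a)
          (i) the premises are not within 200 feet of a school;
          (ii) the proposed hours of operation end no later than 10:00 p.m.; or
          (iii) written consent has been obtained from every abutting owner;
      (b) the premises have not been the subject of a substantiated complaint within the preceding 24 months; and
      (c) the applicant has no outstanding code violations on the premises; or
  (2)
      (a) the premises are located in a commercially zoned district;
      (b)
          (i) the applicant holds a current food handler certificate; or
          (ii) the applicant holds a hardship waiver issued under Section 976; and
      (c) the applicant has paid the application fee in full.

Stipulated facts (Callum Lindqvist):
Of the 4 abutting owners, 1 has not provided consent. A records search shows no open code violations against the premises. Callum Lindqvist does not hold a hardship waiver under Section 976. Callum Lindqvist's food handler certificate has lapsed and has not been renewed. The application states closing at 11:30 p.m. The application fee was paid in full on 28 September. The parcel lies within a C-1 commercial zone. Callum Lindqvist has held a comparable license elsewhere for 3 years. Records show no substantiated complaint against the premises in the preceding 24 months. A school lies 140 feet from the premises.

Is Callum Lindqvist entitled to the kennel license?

No — denied.

(i) ≥200 ft from school — not satisfied.
(ii) closes by 10 p.m. — not met.
(iii) all abutters consent — fails.
So (a) is not satisfied (F OR F OR F).
(b) no complaint in 24 mo. — met.
(c) no code violations — satisfied.
So (1) is not satisfied (F AND T AND T).
(a) commercially zoned — satisfied.
(i) food handler cert. — fails.
(ii) hardship waiver — not met.
(b): F OR F → false.
(c) fee paid — satisfied.
(2): T AND F AND T → false.
Overall: F OR F → false.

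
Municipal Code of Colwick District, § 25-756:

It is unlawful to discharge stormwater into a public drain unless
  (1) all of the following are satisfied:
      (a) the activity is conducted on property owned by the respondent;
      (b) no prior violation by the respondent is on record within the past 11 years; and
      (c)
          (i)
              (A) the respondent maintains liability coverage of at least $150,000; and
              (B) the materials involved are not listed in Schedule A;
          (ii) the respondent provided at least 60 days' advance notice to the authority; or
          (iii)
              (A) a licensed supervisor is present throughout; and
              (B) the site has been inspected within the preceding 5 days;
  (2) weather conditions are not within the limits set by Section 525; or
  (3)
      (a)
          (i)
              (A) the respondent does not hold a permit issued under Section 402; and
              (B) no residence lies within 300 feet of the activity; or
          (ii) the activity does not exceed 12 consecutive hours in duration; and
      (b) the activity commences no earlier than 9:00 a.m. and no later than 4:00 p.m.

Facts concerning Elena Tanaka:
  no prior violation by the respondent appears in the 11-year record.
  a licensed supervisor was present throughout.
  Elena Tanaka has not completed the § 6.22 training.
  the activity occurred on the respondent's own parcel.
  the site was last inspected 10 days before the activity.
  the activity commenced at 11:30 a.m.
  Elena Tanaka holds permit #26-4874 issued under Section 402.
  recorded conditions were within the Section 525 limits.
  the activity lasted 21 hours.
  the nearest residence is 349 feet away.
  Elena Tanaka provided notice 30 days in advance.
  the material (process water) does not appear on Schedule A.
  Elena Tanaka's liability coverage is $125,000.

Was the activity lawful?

(a) own property — holds.
(b) no prior violation — met.
(A) coverage ≥ $150,000 — not met.
(B) not (Schedule A material) — holds.
(i): F AND T → false.
(ii) ≥60 days' notice — fails.
(A) supervisor present — satisfied.
(B) site inspected — not satisfied.
(iii): T AND F → false.
So (c) is not satisfied (F OR F OR F).
(1) = T AND T AND F = false.
(2) not (weather ok) — fails.
(A) not (holds permit) — not met.
(B) no residence in 300 ft — holds.
So (i) is not satisfied (F AND T).
(ii) ≤ 12 hrs duration — not met.
(a) = F OR F = false.
(b) start within hours — holds.
So (3) is not satisfied (F AND T).
So Overall is not satisfied (F OR F OR F).

No — unlawful.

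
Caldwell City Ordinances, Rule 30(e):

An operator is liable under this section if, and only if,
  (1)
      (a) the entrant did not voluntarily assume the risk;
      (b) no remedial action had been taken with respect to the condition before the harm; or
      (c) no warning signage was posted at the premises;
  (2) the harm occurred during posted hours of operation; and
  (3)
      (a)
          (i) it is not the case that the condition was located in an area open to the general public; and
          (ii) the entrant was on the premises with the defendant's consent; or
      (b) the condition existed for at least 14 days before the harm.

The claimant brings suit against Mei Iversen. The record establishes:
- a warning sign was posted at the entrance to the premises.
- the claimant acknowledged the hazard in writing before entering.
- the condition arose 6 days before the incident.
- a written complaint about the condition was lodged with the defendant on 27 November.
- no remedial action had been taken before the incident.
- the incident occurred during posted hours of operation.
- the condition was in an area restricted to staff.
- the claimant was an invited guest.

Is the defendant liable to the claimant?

(a) no assumed risk — not met.
(b) no remedial action — satisfied.
(c) no signage posted — not met.
(1) = F OR T OR F = true.
(2) during posted hours — holds.
(i) not (public area) — satisfied.
(ii) consent to enter — satisfied.
(a): T AND T → true.
(b) condition ≥14 days old — not met.
(3): T OR F → true.
Overall = T AND T AND T = true.

Yes — liable.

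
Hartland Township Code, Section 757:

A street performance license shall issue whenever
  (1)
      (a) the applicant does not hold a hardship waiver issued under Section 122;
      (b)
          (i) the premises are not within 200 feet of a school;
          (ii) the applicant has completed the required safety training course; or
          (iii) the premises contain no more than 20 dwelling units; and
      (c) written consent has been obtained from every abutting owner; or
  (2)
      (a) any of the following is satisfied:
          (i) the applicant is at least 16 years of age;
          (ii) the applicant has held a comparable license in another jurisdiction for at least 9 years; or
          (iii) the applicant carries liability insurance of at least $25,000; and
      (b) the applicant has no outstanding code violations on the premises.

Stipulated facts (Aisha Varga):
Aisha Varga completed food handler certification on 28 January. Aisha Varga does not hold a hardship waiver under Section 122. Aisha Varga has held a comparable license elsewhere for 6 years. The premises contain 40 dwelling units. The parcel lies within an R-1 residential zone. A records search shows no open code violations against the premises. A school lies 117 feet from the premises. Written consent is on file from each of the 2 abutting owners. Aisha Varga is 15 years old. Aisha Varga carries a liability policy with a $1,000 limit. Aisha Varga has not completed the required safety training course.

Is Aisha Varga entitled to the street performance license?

(a) not (hardship waiver) — satisfied.
(i) ≥200 ft from school — not met.
(ii) safety training — not satisfied.
(iii) ≤ 20 units — not satisfied.
So (b) is not satisfied (F OR F OR F).
(c) all abutters consent — holds.
(1) = T AND F AND T = false.
(i) age ≥ 16 — not satisfied.
(ii) prior license ≥ 9 yr — fails.
(iii) insurance ≥ $25,000 — fails.
(a): F OR F OR F → false.
(b) no code violations — holds.
So (2) is not satisfied (F AND T).
So Overall is not satisfied (F OR F).

No — denied.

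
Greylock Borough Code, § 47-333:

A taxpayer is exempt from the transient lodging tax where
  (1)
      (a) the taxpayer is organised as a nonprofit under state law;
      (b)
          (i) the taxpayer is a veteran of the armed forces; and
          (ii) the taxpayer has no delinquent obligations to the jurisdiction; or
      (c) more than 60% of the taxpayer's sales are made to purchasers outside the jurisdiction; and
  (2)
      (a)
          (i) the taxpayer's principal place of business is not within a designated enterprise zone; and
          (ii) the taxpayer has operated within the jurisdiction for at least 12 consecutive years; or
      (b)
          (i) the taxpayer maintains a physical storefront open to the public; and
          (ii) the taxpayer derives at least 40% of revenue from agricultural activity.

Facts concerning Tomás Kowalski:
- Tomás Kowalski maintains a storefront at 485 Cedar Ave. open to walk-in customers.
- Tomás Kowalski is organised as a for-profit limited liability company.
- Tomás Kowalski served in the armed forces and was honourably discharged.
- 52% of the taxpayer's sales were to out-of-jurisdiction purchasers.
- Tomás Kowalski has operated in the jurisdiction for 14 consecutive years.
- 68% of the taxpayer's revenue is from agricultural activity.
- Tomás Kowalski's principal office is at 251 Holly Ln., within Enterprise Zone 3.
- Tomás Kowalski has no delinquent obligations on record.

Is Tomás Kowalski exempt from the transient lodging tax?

Yes — exempt.

(a) nonprofit — not satisfied.
(i) veteran — holds.
(ii) no delinquency — holds.
(b) = T AND T = true.
(c) >60% out-of-jur. sales — not met.
So (1) is satisfied (F OR T OR F).
(i) not (in enterprise zone) — not met.
(ii) ≥ 12 yrs in jurisdiction — met.
(a) = F AND T = false.
(i) has storefront — holds.
(ii) ≥40% agricultural — holds.
(b) = T AND T = true.
(2): F OR T → true.
So Overall is satisfied (T AND T).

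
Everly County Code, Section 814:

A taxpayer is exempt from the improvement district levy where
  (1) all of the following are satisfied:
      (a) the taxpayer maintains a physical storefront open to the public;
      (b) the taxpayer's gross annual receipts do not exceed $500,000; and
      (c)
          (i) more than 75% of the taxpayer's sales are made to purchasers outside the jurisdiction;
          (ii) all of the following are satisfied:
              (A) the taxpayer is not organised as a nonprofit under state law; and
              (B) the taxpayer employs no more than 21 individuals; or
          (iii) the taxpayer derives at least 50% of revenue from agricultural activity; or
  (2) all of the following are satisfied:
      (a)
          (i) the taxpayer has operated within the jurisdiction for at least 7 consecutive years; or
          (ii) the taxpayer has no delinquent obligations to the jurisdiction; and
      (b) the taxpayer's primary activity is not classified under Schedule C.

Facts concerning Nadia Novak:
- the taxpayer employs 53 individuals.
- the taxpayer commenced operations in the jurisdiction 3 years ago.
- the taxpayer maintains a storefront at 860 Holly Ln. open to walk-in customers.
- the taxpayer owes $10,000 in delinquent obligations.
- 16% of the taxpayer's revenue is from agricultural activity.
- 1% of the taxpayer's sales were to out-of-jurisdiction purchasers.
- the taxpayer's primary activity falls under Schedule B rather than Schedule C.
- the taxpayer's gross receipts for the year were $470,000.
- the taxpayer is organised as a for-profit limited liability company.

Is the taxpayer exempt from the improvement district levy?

(a) has storefront — satisfied.
(b) receipts ≤ $500,000 — satisfied.
(i) >75% out-of-jur. sales — not satisfied.
(A) not (nonprofit) — met.
(B) ≤ 21 employees — fails.
(ii): T AND F → false.
(iii) ≥50% agricultural — fails.
(c) = F OR F OR F = false.
So (1) is not satisfied (T AND T AND F).
(i) ≥ 7 yrs in jurisdiction — not satisfied.
(ii) no delinquency — not met.
(a) = F OR F = false.
(b) not (Schedule C activity) — satisfied.
(2): F AND T → false.
Overall = F OR F = false.

No — not exempt.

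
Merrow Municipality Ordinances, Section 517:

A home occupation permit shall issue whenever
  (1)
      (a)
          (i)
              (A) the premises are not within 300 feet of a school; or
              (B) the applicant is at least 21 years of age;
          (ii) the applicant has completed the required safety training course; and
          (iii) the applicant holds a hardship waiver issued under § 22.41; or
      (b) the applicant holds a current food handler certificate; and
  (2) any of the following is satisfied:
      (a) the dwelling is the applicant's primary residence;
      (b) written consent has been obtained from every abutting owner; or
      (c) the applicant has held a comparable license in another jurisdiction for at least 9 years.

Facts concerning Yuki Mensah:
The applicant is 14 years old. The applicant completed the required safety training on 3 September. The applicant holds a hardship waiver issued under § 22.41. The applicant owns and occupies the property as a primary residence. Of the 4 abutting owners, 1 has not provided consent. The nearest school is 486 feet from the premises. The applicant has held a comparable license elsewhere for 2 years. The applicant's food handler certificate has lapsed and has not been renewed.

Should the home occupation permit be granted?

(A) ≥300 ft from school — satisfied.
(B) age ≥ 21 — not met.
So (i) is satisfied (T OR F).
(ii) safety training — satisfied.
(iii) hardship waiver — satisfied.
(a) = T AND T AND T = true.
(b) food handler cert. — not met.
(1): T OR F → true.
(a) primary residence — met.
(b) all abutters consent — not met.
(c) prior license ≥ 9 yr — not satisfied.
So (2) is satisfied (T OR F OR F).
So Overall is satisfied (T AND T).

Yes — granted.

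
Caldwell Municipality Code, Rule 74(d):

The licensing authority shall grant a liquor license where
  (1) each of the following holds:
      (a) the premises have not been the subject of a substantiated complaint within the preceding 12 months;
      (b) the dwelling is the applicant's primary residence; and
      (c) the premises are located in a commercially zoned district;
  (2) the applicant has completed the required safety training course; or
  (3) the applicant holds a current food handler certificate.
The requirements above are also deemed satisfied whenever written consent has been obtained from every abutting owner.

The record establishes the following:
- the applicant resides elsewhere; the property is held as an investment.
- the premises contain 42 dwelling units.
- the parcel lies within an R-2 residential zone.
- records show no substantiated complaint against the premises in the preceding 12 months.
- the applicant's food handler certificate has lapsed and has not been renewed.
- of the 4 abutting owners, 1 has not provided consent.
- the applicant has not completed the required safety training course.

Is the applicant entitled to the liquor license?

(a) no complaint in 12 mo. — satisfied.
(b) primary residence — fails.
(c) commercially zoned — fails.
(1) = T AND F AND F = false.
(2) safety training — not met.
(3) food handler cert. — fails.
So Overall is not satisfied (F OR F OR F).
Exception (all abutters consent) — not satisfied.
Result: main false OR exception false → false.

No — denied.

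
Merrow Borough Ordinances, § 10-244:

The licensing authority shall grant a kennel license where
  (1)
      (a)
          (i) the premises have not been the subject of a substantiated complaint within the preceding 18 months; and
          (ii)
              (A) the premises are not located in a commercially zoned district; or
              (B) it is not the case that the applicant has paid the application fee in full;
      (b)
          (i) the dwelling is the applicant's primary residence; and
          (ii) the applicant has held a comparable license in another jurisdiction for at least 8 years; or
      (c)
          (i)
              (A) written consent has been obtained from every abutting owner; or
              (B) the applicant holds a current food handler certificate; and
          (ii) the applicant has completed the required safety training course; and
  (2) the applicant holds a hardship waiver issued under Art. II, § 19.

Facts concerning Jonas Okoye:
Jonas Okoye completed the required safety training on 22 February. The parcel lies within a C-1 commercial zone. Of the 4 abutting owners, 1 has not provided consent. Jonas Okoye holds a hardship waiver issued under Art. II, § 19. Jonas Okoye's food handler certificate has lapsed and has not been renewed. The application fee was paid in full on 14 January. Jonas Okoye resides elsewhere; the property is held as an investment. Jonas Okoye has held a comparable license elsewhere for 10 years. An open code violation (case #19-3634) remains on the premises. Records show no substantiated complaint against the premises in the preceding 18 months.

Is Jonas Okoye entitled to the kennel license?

(i) no complaint in 18 mo. — met.
(A) not (commercially zoned) — not satisfied.
(B) not (fee paid) — not satisfied.
So (ii) is not satisfied (F OR F).
(a): T AND F → false.
(i) primary residence — fails.
(ii) prior license ≥ 8 yr — met.
(b): F AND T → false.
(A) all abutters consent — fails.
(B) food handler cert. — not satisfied.
(i): F OR F → false.
(ii) safety training — met.
(c) = F AND T = false.
(1) = F OR F OR F = false.
(2) hardship waiver — satisfied.
Overall: F AND T → false.

No — denied.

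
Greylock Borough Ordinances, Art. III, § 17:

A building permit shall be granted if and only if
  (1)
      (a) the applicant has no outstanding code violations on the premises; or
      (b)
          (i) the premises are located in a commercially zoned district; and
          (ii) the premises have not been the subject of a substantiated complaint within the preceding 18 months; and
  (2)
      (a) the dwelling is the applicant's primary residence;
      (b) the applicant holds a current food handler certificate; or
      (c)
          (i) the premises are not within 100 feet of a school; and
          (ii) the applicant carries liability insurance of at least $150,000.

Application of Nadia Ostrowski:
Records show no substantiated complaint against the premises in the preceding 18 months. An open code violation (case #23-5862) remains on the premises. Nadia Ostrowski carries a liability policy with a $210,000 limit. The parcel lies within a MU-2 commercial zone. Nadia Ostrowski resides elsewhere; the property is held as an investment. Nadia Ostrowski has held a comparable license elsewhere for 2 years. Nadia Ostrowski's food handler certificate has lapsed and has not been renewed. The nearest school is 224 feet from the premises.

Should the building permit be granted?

Yes — granted.

(a) no code violations — not met.
(i) commercially zoned — met.
(ii) no complaint in 18 mo. — holds.
(b) = T AND T = true.
(1): F OR T → true.
(a) primary residence — fails.
(b) food handler cert. — fails.
(i) ≥100 ft from school — holds.
(ii) insurance ≥ $150,000 — met.
So (c) is satisfied (T AND T).
(2) = F OR F OR T = true.
So Overall is satisfied (T AND T).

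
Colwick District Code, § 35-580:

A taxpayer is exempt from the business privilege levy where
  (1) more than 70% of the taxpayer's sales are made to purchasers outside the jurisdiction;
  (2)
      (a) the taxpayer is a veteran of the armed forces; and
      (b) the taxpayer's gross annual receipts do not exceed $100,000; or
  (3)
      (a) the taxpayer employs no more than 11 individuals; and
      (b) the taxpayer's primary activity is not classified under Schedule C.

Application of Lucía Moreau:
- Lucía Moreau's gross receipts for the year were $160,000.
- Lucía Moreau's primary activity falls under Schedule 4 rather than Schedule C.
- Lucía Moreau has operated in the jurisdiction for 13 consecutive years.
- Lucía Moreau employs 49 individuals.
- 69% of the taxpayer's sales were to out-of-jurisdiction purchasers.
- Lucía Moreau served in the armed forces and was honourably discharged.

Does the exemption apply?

(1) >70% out-of-jur. sales — fails.
(a) veteran — satisfied.
(b) receipts ≤ $100,000 — fails.
(2): T AND F → false.
(a) ≤ 11 employees — not met.
(b) not (Schedule C activity) — holds.
So (3) is not satisfied (F AND T).
Overall: F OR F OR F → false.

No — not exempt.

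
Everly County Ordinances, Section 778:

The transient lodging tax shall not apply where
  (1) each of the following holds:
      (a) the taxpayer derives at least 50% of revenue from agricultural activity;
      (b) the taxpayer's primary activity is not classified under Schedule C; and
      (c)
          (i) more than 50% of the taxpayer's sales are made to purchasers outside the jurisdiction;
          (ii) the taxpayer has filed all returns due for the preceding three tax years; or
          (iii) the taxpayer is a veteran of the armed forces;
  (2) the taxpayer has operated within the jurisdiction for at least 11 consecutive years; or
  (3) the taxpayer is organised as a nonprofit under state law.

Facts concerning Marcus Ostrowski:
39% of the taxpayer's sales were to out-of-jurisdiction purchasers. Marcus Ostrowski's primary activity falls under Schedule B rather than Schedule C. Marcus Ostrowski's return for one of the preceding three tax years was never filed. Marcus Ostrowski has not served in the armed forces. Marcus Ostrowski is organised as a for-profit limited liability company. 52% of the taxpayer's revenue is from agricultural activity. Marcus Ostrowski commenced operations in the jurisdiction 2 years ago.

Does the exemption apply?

(a) ≥50% agricultural — met.
(b) not (Schedule C activity) — holds.
(i) >50% out-of-jur. sales — not satisfied.
(ii) returns current — not satisfied.
(iii) veteran — fails.
So (c) is not satisfied (F OR F OR F).
(1) = T AND T AND F = false.
(2) ≥ 11 yrs in jurisdiction — not satisfied.
(3) nonprofit — not satisfied.
So Overall is not satisfied (F OR F OR F).

No — not exempt.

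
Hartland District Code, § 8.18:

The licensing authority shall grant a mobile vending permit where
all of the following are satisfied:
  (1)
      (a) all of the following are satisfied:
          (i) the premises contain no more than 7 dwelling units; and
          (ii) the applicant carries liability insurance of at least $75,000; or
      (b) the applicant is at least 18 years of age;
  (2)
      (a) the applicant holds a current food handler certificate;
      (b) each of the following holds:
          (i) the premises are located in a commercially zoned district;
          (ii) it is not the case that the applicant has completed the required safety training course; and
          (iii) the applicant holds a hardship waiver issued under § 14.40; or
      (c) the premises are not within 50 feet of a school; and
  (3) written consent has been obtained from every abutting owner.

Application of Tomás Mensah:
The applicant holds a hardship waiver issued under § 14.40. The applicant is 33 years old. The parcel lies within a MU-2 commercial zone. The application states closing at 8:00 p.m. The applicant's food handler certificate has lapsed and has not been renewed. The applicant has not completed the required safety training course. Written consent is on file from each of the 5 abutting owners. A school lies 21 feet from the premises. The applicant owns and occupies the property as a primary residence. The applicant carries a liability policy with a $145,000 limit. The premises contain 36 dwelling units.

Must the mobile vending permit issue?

(i) ≤ 7 units — not met.
(ii) insurance ≥ $75,000 — holds.
(a): F AND T → false.
(b) age ≥ 18 — satisfied.
So (1) is satisfied (F OR T).
(a) food handler cert. — not met.
(i) commercially zoned — satisfied.
(ii) not (safety training) — holds.
(iii) hardship waiver — met.
(b): T AND T AND T → true.
(c) ≥50 ft from school — not satisfied.
(2): F OR T OR F → true.
(3) all abutters consent — holds.
Overall = T AND T AND T = true.

Yes — granted.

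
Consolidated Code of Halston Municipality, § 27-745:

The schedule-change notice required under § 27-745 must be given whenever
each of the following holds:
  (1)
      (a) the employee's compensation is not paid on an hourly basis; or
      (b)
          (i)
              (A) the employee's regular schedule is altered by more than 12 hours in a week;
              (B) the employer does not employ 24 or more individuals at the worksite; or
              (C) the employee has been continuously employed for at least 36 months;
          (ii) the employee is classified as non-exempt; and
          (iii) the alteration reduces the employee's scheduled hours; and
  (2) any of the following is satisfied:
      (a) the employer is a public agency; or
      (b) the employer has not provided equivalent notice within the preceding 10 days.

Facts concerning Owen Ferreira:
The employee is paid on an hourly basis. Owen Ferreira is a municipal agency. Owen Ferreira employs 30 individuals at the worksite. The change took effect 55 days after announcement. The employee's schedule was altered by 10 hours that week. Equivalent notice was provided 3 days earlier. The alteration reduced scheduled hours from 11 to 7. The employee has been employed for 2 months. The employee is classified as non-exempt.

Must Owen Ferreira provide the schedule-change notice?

(a) not (hourly-paid) — not satisfied.
(A) schedule shift > 12h — not satisfied.
(B) not (≥ 24 at site) — not satisfied.
(C) tenure ≥ 36 mo. — not met.
(i) = F OR F OR F = false.
(ii) non-exempt — holds.
(iii) hours reduced — satisfied.
(b): F AND T AND T → false.
(1) = F OR F = false.
(a) public agency — holds.
(b) no recent notice — not met.
(2): T OR F → true.
Overall: F AND T → false.

No — not required.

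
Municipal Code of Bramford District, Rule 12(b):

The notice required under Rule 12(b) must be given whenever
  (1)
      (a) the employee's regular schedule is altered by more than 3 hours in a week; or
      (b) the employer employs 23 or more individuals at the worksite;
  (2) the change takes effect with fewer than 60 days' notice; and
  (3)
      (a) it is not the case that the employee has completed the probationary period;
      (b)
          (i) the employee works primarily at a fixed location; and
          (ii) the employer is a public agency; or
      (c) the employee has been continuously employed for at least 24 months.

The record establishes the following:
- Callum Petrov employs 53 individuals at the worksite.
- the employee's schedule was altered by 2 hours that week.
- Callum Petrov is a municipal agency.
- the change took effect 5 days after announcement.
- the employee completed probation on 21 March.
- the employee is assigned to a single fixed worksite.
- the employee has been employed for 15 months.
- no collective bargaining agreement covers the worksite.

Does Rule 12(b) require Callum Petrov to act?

(a) schedule shift > 3h — fails.
(b) ≥ 23 at site — met.
So (1) is satisfied (F OR T).
(2) < 60 days' notice — met.
(a) not (past probation) — not met.
(i) fixed location — satisfied.
(ii) public agency — holds.
(b): T AND T → true.
(c) tenure ≥ 24 mo. — not met.
(3): F OR T OR F → true.
So Overall is satisfied (T AND T AND T).

Yes — required.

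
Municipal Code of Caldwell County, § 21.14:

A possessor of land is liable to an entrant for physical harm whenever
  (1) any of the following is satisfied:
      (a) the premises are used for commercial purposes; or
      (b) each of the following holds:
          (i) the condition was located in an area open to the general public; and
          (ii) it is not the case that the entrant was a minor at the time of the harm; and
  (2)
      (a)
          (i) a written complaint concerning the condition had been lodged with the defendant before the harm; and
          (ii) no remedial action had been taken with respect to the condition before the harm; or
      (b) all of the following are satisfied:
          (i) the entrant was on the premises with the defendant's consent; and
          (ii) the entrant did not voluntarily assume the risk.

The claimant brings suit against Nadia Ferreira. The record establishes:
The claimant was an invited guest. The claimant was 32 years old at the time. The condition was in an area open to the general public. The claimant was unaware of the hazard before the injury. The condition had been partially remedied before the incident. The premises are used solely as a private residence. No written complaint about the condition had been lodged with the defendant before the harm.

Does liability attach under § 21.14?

(a) commercial use — fails.
(i) public area — met.
(ii) not (entrant a minor) — holds.
(b) = T AND T = true.
(1) = F OR T = true.
(i) complaint lodged — fails.
(ii) no remedial action — not satisfied.
(a) = F AND F = false.
(i) consent to enter — holds.
(ii) no assumed risk — holds.
(b): T AND T → true.
So (2) is satisfied (F OR T).
Overall: T AND T → true.

Yes — liable.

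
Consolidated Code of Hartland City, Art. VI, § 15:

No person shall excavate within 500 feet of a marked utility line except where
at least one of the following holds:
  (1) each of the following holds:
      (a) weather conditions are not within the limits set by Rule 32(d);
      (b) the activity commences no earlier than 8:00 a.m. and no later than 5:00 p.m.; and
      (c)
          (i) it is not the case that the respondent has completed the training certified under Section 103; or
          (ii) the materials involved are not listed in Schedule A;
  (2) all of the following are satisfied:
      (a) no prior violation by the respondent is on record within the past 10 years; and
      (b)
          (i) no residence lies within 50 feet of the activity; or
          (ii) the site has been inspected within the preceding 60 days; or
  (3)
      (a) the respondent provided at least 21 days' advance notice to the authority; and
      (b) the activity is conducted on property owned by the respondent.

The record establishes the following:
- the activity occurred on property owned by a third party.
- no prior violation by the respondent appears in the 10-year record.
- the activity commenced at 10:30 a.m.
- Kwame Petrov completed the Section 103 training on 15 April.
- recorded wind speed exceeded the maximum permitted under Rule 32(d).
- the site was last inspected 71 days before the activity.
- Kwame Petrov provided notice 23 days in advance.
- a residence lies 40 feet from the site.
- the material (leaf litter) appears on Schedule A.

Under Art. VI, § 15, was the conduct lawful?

No — unlawful.

(a) not (weather ok) — holds.
(b) start within hours — holds.
(i) not (training certified) — not satisfied.
(ii) not (Schedule A material) — fails.
So (c) is not satisfied (F OR F).
So (1) is not satisfied (T AND T AND F).
(a) no prior violation — holds.
(i) no residence in 50 ft — not satisfied.
(ii) site inspected — not satisfied.
So (b) is not satisfied (F OR F).
(2) = T AND F = false.
(a) ≥21 days' notice — met.
(b) own property — not satisfied.
(3): T AND F → false.
So Overall is not satisfied (F OR F OR F).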